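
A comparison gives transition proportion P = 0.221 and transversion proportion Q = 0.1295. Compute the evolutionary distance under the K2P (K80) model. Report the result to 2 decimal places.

0.50

Under the Kimura two-parameter model, d = −½ ln(1 − 2P − Q) − ¼ ln(1 − 2Q).
1 − 2P − Q = 0.4285, giving −½ ln(0.4285) = 0.423732.
1 − 2Q = 0.741, giving −¼ ln(0.741) = 0.074939.
d = 0.423732 + 0.074939 = 0.498671.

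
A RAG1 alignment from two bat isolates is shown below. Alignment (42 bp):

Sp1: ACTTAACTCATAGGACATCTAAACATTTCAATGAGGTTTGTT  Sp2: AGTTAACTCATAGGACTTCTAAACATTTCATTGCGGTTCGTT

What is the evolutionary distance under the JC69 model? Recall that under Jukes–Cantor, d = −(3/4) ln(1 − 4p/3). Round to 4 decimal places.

The sequences differ at 5 of 42 sites (2, 17, 31, 34, 39), so p = 5/42 ≈ 0.119048.
d = −(3/4) ln(1 − 4p/3) = −0.75 ln(1 − 0.158731) = −0.75 ln(0.841269)
  = −0.75 × (-0.172844) = 0.129633 substitutions/site.

0.1296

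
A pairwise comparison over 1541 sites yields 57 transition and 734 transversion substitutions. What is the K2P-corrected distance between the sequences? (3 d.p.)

1.162

P = 57/1541 ≈ 0.036989 and Q = 734/1541 ≈ 0.476314.
Under the Kimura two-parameter model, d = −½ ln(1 − 2P − Q) − ¼ ln(1 − 2Q).
1 − 2P − Q = 0.449708, giving −½ ln(0.449708) = 0.399578.
1 − 2Q = 0.047372, giving −¼ ln(0.047372) = 0.762431.
d = 0.399578 + 0.762431 = 1.162009.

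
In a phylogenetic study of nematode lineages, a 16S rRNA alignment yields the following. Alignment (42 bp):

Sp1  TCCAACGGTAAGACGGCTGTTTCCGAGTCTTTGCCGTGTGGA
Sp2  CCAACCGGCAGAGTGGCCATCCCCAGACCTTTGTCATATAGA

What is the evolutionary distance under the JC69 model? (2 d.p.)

The sequences differ at 20 of 42 sites, so p = 20/42 ≈ 0.47619.
d = −(3/4) ln(1 − 4p/3) = −0.75 ln(1 − 0.63492) = −0.75 ln(0.36508)
  = −0.75 × (-1.007639) = 0.755729 substitutions/site.

0.76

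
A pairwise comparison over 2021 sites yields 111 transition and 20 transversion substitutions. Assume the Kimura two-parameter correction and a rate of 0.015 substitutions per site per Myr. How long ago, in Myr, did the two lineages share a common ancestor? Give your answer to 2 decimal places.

P = 111/2021 ≈ 0.054923 and Q = 20/2021 ≈ 0.009896.
Under the Kimura two-parameter model, d = −½ ln(1 − 2P − Q) − ¼ ln(1 − 2Q).
1 − 2P − Q = 0.880258, giving −½ ln(0.880258) = 0.063770.
1 − 2Q = 0.980208, giving −¼ ln(0.980208) = 0.004998.
d = 0.063770 + 0.004998 = 0.068768.
Under a molecular clock d = 2μt, so t = d/(2μ) = 0.068768 / (2 × 0.015) = 2.29 Myr.

2.29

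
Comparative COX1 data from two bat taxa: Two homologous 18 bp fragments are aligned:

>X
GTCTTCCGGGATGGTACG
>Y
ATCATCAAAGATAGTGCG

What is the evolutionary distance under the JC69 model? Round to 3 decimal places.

The sequences differ at 7 of 18 sites (1, 4, 7, 8, 9, 13, 16), so p = 7/18 ≈ 0.388889.
d = −(3/4) ln(1 − 4p/3) = −0.75 ln(1 − 0.518519) = −0.75 ln(0.481481)
  = −0.75 × (-0.730889) = 0.548167 substitutions/site.

0.548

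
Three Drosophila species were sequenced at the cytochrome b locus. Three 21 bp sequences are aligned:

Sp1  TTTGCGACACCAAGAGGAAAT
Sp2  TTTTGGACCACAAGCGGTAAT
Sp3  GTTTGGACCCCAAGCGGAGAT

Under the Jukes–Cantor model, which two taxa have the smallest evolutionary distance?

Sp1–Sp2: 6/21 differ, p = 0.286, d = 0.360.
Sp1–Sp3: 6/21 differ, p = 0.286, d = 0.360.
Sp2–Sp3: 4/21 differ, p = 0.190, d = 0.220.
The smallest distance is between Sp2 and Sp3.

Sp2 and Sp3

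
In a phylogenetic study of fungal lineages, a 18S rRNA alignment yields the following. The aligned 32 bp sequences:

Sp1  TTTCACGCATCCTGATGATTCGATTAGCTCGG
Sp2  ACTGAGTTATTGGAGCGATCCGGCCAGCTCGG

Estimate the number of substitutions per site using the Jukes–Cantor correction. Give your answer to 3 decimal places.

The sequences differ at 16 of 32 sites, so p = 16/32 = 0.5.
d = −(3/4) ln(1 − 4p/3) = −0.75 ln(1 − 0.666667) = −0.75 ln(0.333333)
  = −0.75 × (-1.098613) = 0.823960 substitutions/site.

0.824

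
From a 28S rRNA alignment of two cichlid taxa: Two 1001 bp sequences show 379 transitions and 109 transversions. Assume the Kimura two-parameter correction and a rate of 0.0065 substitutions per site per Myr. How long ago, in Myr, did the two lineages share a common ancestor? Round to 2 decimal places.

82.07

P = 379/1001 ≈ 0.378621 and Q = 109/1001 ≈ 0.108891.
Under the Kimura two-parameter model, d = −½ ln(1 − 2P − Q) − ¼ ln(1 − 2Q).
1 − 2P − Q = 0.133867, giving −½ ln(0.133867) = 1.005454.
1 − 2Q = 0.782218, giving −¼ ln(0.782218) = 0.061405.
d = 1.005454 + 0.061405 = 1.066859.
Under a molecular clock d = 2μt, so t = d/(2μ) = 1.066859 / (2 × 0.0065) = 82.07 Myr.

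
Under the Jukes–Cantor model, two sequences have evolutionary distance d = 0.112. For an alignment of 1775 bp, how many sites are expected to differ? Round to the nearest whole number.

Invert JC69: p = (3/4)(1 − e^(−4d/3)) = 0.75 × (1 − e^(-0.149333)) = 0.75 × (1 − 0.861282) = 0.104039.
Expected differing sites = pL ≈ 0.104039 × 1775 = 184.669225 ≈ 185.

185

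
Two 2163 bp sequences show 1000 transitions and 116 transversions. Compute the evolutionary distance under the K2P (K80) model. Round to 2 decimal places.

P = 1000/2163 ≈ 0.462321 and Q = 116/2163 ≈ 0.053629.
Under the Kimura two-parameter model, d = −½ ln(1 − 2P − Q) − ¼ ln(1 − 2Q).
1 − 2P − Q = 0.021729, giving −½ ln(0.021729) = 1.914554.
1 − 2Q = 0.892742, giving −¼ ln(0.892742) = 0.028364.
d = 1.914554 + 0.028364 = 1.942918.

1.94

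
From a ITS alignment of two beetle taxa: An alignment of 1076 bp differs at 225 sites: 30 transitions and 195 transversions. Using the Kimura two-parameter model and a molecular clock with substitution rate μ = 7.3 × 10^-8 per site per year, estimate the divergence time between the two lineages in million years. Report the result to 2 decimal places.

P = 30/1076 ≈ 0.027881 and Q = 195/1076 ≈ 0.181227.
Under the Kimura two-parameter model, d = −½ ln(1 − 2P − Q) − ¼ ln(1 − 2Q).
1 − 2P − Q = 0.763011, giving −½ ln(0.763011) = 0.135241.
1 − 2Q = 0.637546, giving −¼ ln(0.637546) = 0.112532.
d = 0.135241 + 0.112532 = 0.247773.
Under a molecular clock d = 2μt, so t = d/(2μ) = 0.247773 / (2 × 7.3 × 10^-8) = 1.70 million years.

1.70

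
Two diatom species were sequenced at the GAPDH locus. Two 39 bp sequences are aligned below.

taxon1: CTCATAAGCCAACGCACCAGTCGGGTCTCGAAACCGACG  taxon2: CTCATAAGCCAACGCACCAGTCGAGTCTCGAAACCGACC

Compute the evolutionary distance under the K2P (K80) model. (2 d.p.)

Of 39 sites, 1 differences are transitions and 1 are transversions, so P = 1/39 ≈ 0.025641 and Q = 1/39 ≈ 0.025641.
Under the Kimura two-parameter model, d = −½ ln(1 − 2P − Q) − ¼ ln(1 − 2Q).
1 − 2P − Q = 0.923077, giving −½ ln(0.923077) = 0.040021.
1 − 2Q = 0.948718, giving −¼ ln(0.948718) = 0.013161.
d = 0.040021 + 0.013161 = 0.053182.

0.05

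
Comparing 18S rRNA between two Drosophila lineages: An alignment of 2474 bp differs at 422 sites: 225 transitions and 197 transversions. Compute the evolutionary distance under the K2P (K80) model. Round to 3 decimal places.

0.195

P = 225/2474 ≈ 0.090946 and Q = 197/2474 ≈ 0.079628.
Under the Kimura two-parameter model, d = −½ ln(1 − 2P − Q) − ¼ ln(1 − 2Q).
1 − 2P − Q = 0.73848, giving −½ ln(0.73848) = 0.151581.
1 − 2Q = 0.840744, giving −¼ ln(0.840744) = 0.043367.
d = 0.151581 + 0.043367 = 0.194948.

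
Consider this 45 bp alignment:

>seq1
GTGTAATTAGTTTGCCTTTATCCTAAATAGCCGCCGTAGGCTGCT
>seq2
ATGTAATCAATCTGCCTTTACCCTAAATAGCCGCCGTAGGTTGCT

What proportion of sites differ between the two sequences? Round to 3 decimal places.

0.133

The sequences differ at 6 of 45 positions (sites 1, 8, 10, 12, 21, 41).
p = 6/45 = 0.133333… ≈ 0.133 (to 3 d.p.).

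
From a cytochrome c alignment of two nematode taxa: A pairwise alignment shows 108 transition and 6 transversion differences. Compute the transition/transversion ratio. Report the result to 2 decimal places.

18.00

R = 108/6 = 18.00.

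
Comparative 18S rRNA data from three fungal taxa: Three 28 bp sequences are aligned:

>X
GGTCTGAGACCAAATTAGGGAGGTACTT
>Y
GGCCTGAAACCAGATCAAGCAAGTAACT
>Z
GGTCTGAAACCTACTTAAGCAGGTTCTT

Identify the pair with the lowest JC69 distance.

X–Y: 9/28 differ, p = 0.321, d = 0.420.
X–Z: 6/28 differ, p = 0.214, d = 0.252.
Y–Z: 9/28 differ, p = 0.321, d = 0.420.
The smallest distance is between X and Z.

X and Z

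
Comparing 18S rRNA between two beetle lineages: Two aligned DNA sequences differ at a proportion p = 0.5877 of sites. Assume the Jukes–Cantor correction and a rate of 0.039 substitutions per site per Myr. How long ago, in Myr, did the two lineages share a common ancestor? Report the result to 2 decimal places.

14.72

d = −(3/4) ln(1 − 4p/3) = −0.75 ln(1 − 0.7836) = −0.75 ln(0.2164)
  = −0.75 × (-1.530627) = 1.147970 substitutions/site.
Under a molecular clock d = 2μt, so t = d/(2μ) = 1.147970 / (2 × 0.039) = 14.72 Myr.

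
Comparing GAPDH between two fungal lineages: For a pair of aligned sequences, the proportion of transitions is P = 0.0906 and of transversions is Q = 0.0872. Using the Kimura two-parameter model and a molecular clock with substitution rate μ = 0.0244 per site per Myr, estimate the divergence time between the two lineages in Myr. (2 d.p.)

4.18

Under the Kimura two-parameter model, d = −½ ln(1 − 2P − Q) − ¼ ln(1 − 2Q).
1 − 2P − Q = 0.7316, giving −½ ln(0.7316) = 0.156261.
1 − 2Q = 0.8256, giving −¼ ln(0.8256) = 0.047911.
d = 0.156261 + 0.047911 = 0.204172.
Under a molecular clock d = 2μt, so t = d/(2μ) = 0.204172 / (2 × 0.0244) = 4.18 Myr.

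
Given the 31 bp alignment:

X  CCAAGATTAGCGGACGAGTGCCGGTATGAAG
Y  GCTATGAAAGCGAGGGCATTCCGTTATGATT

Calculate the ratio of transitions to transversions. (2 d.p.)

Transitions are A↔G and C↔T; transversions are all other mismatches.
Transitions: 4. Transversions: 11.
R = 4/11 = 0.363636… ≈ 0.36 (to 2 d.p.).

0.36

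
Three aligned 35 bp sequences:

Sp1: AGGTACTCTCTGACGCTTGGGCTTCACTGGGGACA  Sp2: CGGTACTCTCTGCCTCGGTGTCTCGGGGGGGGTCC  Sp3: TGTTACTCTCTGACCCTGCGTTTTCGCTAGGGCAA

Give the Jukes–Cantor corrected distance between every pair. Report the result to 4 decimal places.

Sp1–Sp2: 14/35 sites differ → p = 0.4, d = −0.75 ln(1 − 0.533333) = 0.571605 ≈ 0.5716.
Sp1–Sp3: 11/35 sites differ → p ≈ 0.314286, d = −0.75 ln(1 − 0.419048) = 0.407315 ≈ 0.4073.
Sp2–Sp3: 15/35 sites differ → p ≈ 0.428571, d = −0.75 ln(1 − 0.571428) = 0.635472 ≈ 0.6355.

d(Sp1,Sp2) = 0.5716, d(Sp1,Sp3) = 0.4073, d(Sp2,Sp3) = 0.6355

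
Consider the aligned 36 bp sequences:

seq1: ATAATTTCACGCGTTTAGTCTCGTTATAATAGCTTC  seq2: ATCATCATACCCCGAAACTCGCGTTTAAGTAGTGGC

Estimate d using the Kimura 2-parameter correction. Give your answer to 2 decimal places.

0.76

Of 36 sites, 4 differences are transitions and 13 are transversions, so P = 4/36 ≈ 0.111111 and Q = 13/36 ≈ 0.361111.
Under the Kimura two-parameter model, d = −½ ln(1 − 2P − Q) − ¼ ln(1 − 2Q).
1 − 2P − Q = 0.416667, giving −½ ln(0.416667) = 0.437734.
1 − 2Q = 0.277778, giving −¼ ln(0.277778) = 0.320233.
d = 0.437734 + 0.320233 = 0.757967.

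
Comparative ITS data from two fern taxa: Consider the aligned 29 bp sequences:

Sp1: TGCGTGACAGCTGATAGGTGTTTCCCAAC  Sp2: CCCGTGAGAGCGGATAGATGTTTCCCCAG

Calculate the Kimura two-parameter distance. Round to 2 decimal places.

Of 29 sites, 2 differences are transitions and 5 are transversions, so P = 2/29 ≈ 0.068966 and Q = 5/29 ≈ 0.172414.
Under the Kimura two-parameter model, d = −½ ln(1 − 2P − Q) − ¼ ln(1 − 2Q).
1 − 2P − Q = 0.689654, giving −½ ln(0.689654) = 0.185783.
1 − 2Q = 0.655172, giving −¼ ln(0.655172) = 0.105714.
d = 0.185783 + 0.105714 = 0.291497.

0.29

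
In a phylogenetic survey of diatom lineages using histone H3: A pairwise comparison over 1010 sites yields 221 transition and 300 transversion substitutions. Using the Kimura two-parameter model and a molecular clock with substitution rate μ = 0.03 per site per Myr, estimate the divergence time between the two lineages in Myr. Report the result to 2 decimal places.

P = 221/1010 ≈ 0.218812 and Q = 300/1010 ≈ 0.29703.
Under the Kimura two-parameter model, d = −½ ln(1 − 2P − Q) − ¼ ln(1 − 2Q).
1 − 2P − Q = 0.265346, giving −½ ln(0.265346) = 0.663360.
1 − 2Q = 0.40594, giving −¼ ln(0.40594) = 0.225387.
d = 0.663360 + 0.225387 = 0.888747.
Under a molecular clock d = 2μt, so t = d/(2μ) = 0.888747 / (2 × 0.03) = 14.81 Myr.

14.81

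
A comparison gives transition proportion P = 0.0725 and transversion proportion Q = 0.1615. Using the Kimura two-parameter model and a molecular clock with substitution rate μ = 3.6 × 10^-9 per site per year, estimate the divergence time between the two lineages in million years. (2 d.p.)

Under the Kimura two-parameter model, d = −½ ln(1 − 2P − Q) − ¼ ln(1 − 2Q).
1 − 2P − Q = 0.6935, giving −½ ln(0.6935) = 0.183002.
1 − 2Q = 0.677, giving −¼ ln(0.677) = 0.097521.
d = 0.183002 + 0.097521 = 0.280523.
Under a molecular clock d = 2μt, so t = d/(2μ) = 0.280523 / (2 × 3.6 × 10^-9) = 38.96 million years.

38.96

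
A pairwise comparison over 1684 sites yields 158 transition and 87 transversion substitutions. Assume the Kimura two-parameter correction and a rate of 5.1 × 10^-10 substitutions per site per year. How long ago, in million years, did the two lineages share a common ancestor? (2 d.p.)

P = 158/1684 ≈ 0.093824 and Q = 87/1684 ≈ 0.051663.
Under the Kimura two-parameter model, d = −½ ln(1 − 2P − Q) − ¼ ln(1 − 2Q).
1 − 2P − Q = 0.760689, giving −½ ln(0.760689) = 0.136765.
1 − 2Q = 0.896674, giving −¼ ln(0.896674) = 0.027266.
d = 0.136765 + 0.027266 = 0.164031.
Under a molecular clock d = 2μt, so t = d/(2μ) = 0.164031 / (2 × 5.1 × 10^-10) = 160.81 million years.

160.81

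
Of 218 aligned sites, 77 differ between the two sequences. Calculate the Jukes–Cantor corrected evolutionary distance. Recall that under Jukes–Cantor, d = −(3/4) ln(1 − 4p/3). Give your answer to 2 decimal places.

p = 77/218 ≈ 0.353211.
d = −(3/4) ln(1 − 4p/3) = −0.75 ln(1 − 0.470948) = −0.75 ln(0.529052)
  = −0.75 × (-0.636669) = 0.477502 substitutions/site.

0.48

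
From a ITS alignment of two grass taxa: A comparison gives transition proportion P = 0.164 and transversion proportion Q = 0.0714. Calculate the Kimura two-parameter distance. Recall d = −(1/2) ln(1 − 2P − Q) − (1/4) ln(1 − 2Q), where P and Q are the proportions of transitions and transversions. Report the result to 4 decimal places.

Under the Kimura two-parameter model, d = −½ ln(1 − 2P − Q) − ¼ ln(1 − 2Q).
1 − 2P − Q = 0.6006, giving −½ ln(0.6006) = 0.254913.
1 − 2Q = 0.8572, giving −¼ ln(0.8572) = 0.038521.
d = 0.254913 + 0.038521 = 0.293434.

0.2934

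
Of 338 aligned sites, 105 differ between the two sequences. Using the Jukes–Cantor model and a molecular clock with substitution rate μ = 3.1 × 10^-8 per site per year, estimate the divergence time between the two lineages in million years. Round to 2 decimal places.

p = 105/338 ≈ 0.310651.
d = −(3/4) ln(1 − 4p/3) = −0.75 ln(1 − 0.414201) = −0.75 ln(0.585799)
  = −0.75 × (-0.534779) = 0.401084 substitutions/site.
Under a molecular clock d = 2μt, so t = d/(2μ) = 0.401084 / (2 × 3.1 × 10^-8) = 6.47 million years.

6.47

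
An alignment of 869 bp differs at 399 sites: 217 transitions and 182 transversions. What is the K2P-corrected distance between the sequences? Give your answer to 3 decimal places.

P = 217/869 ≈ 0.249712 and Q = 182/869 ≈ 0.209436.
Under the Kimura two-parameter model, d = −½ ln(1 − 2P − Q) − ¼ ln(1 − 2Q).
1 − 2P − Q = 0.29114, giving −½ ln(0.29114) = 0.616976.
1 − 2Q = 0.581128, giving −¼ ln(0.581128) = 0.135696.
d = 0.616976 + 0.135696 = 0.752672.

0.753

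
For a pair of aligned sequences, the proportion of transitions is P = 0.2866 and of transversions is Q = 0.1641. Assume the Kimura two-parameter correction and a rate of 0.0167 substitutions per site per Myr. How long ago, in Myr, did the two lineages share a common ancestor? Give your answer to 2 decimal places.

Under the Kimura two-parameter model, d = −½ ln(1 − 2P − Q) − ¼ ln(1 − 2Q).
1 − 2P − Q = 0.2627, giving −½ ln(0.2627) = 0.668371.
1 − 2Q = 0.6718, giving −¼ ln(0.6718) = 0.099449.
d = 0.668371 + 0.099449 = 0.767820.
Under a molecular clock d = 2μt, so t = d/(2μ) = 0.767820 / (2 × 0.0167) = 22.99 Myr.

22.99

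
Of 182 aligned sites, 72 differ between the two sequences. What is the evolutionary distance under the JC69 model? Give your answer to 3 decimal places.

0.562

p = 72/182 ≈ 0.395604.
d = −(3/4) ln(1 − 4p/3) = −0.75 ln(1 − 0.527472) = −0.75 ln(0.472528)
  = −0.75 × (-0.749658) = 0.562244 substitutions/site.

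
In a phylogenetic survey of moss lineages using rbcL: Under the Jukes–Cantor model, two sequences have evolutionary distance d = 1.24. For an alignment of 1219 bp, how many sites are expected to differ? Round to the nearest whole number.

Invert JC69: p = (3/4)(1 − e^(−4d/3)) = 0.75 × (1 − e^(-1.653333)) = 0.75 × (1 − 0.191411) = 0.606442.
Expected differing sites = pL ≈ 0.606442 × 1219 = 739.252798 ≈ 739.

739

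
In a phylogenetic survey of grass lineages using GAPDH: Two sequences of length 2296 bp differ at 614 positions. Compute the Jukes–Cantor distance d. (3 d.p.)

p = 614/2296 ≈ 0.267422.
d = −(3/4) ln(1 − 4p/3) = −0.75 ln(1 − 0.356563) = −0.75 ln(0.643437)
  = −0.75 × (-0.440931) = 0.330698 substitutions/site.

0.331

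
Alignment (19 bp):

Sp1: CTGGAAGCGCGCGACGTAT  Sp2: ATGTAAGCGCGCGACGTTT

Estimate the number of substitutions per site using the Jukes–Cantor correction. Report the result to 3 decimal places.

The sequences differ at 3 of 19 sites (1, 4, 18), so p = 3/19 ≈ 0.157895.
d = −(3/4) ln(1 − 4p/3) = −0.75 ln(1 − 0.210527) = −0.75 ln(0.789473)
  = −0.75 × (-0.236390) = 0.177293 substitutions/site.

0.177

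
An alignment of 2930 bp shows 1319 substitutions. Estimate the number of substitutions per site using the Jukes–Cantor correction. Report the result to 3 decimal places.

p = 1319/2930 ≈ 0.450171.
d = −(3/4) ln(1 − 4p/3) = −0.75 ln(1 − 0.600228) = −0.75 ln(0.399772)
  = −0.75 × (-0.916861) = 0.687646 substitutions/site.

0.688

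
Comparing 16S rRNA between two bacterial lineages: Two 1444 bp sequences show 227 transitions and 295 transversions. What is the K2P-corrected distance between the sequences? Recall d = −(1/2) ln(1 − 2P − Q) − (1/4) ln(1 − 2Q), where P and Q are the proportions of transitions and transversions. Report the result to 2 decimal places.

0.50

P = 227/1444 ≈ 0.157202 and Q = 295/1444 ≈ 0.204294.
Under the Kimura two-parameter model, d = −½ ln(1 − 2P − Q) − ¼ ln(1 − 2Q).
1 − 2P − Q = 0.481302, giving −½ ln(0.481302) = 0.365630.
1 − 2Q = 0.591412, giving −¼ ln(0.591412) = 0.131311.
d = 0.365630 + 0.131311 = 0.496941.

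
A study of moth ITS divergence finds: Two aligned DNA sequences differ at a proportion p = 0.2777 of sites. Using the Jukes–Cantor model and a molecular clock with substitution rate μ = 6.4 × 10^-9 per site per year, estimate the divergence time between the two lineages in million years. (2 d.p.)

27.10

d = −(3/4) ln(1 − 4p/3) = −0.75 ln(1 − 0.370267) = −0.75 ln(0.629733)
  = −0.75 × (-0.462459) = 0.346844 substitutions/site.
Under a molecular clock d = 2μt, so t = d/(2μ) = 0.346844 / (2 × 6.4 × 10^-9) = 27.10 million years.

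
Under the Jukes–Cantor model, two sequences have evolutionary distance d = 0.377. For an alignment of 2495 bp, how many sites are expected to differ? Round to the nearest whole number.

Invert JC69: p = (3/4)(1 − e^(−4d/3)) = 0.75 × (1 − e^(-0.502667)) = 0.75 × (1 − 0.604915) = 0.296314.
Expected differing sites = pL ≈ 0.296314 × 2495 = 739.30343 ≈ 739.

739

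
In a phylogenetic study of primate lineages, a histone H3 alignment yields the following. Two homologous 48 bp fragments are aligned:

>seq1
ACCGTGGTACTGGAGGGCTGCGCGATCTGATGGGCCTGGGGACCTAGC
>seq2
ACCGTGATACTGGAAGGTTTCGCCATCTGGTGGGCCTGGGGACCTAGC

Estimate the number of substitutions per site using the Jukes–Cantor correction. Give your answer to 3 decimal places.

The sequences differ at 6 of 48 sites (7, 15, 18, 20, 24, 30), so p = 6/48 = 0.125.
d = −(3/4) ln(1 − 4p/3) = −0.75 ln(1 − 0.166667) = −0.75 ln(0.833333)
  = −0.75 × (-0.182322) = 0.136742 substitutions/site.

0.137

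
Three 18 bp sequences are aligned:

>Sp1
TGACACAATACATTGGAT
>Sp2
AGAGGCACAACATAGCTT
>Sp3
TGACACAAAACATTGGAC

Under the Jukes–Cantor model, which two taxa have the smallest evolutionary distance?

Sp1 and Sp3

Sp1–Sp2: 8/18 differ, p = 0.444, d = 0.673.
Sp1–Sp3: 2/18 differ, p = 0.111, d = 0.120.
Sp2–Sp3: 8/18 differ, p = 0.444, d = 0.673.
The smallest distance is between Sp1 and Sp3.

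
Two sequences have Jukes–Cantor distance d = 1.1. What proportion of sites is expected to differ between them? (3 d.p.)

p = (3/4)(1 − e^(−4d/3)) = 0.75 × (1 − e^(-1.466667)) = 0.75 × (1 − 0.230693) = 0.576980.

0.577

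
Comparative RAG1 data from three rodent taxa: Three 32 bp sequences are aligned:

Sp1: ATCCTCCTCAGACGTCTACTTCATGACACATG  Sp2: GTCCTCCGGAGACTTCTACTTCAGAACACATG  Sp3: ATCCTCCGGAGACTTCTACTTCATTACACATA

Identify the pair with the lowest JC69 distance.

Sp1–Sp2: 6/32 differ, p = 0.188, d = 0.216.
Sp1–Sp3: 5/32 differ, p = 0.156, d = 0.175.
Sp2–Sp3: 4/32 differ, p = 0.125, d = 0.137.
The smallest distance is between Sp2 and Sp3.

Sp2 and Sp3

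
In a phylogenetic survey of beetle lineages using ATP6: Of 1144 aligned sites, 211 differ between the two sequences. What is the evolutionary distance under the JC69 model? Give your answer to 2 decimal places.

p = 211/1144 ≈ 0.184441.
d = −(3/4) ln(1 − 4p/3) = −0.75 ln(1 − 0.245921) = −0.75 ln(0.754079)
  = −0.75 × (-0.282258) = 0.211694 substitutions/site.

0.21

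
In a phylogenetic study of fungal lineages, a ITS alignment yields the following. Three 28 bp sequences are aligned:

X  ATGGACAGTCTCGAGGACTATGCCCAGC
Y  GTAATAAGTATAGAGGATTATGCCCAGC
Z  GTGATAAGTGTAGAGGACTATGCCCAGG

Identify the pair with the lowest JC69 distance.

X–Y: 8/28 differ, p = 0.286, d = 0.360.
X–Z: 7/28 differ, p = 0.250, d = 0.304.
Y–Z: 4/28 differ, p = 0.143, d = 0.158.
The smallest distance is between Y and Z.

Y and Z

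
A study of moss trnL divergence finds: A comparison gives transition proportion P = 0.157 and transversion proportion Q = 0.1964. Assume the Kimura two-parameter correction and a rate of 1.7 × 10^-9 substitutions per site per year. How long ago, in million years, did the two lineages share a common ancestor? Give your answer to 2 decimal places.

Under the Kimura two-parameter model, d = −½ ln(1 − 2P − Q) − ¼ ln(1 − 2Q).
1 − 2P − Q = 0.4896, giving −½ ln(0.4896) = 0.357083.
1 − 2Q = 0.6072, giving −¼ ln(0.6072) = 0.124724.
d = 0.357083 + 0.124724 = 0.481807.
Under a molecular clock d = 2μt, so t = d/(2μ) = 0.481807 / (2 × 1.7 × 10^-9) = 141.71 million years.

141.71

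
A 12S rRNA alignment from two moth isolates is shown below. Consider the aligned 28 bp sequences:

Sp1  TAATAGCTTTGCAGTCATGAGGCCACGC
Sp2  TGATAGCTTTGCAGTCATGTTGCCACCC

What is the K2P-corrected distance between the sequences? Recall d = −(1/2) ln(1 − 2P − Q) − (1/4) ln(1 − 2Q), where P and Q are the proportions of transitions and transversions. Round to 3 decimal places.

0.159

Of 28 sites, 1 differences are transitions and 3 are transversions, so P = 1/28 ≈ 0.035714 and Q = 3/28 ≈ 0.107143.
Under the Kimura two-parameter model, d = −½ ln(1 − 2P − Q) − ¼ ln(1 − 2Q).
1 − 2P − Q = 0.821429, giving −½ ln(0.821429) = 0.098355.
1 − 2Q = 0.785714, giving −¼ ln(0.785714) = 0.060291.
d = 0.098355 + 0.060291 = 0.158646.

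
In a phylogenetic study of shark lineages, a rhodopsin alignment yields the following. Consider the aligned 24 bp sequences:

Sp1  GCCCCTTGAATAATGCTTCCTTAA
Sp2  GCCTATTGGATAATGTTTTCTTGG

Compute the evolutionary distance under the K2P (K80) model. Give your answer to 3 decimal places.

Of 24 sites, 6 differences are transitions and 1 are transversions, so P = 6/24 = 0.25 and Q = 1/24 ≈ 0.041667.
Under the Kimura two-parameter model, d = −½ ln(1 − 2P − Q) − ¼ ln(1 − 2Q).
1 − 2P − Q = 0.458333, giving −½ ln(0.458333) = 0.390080.
1 − 2Q = 0.916666, giving −¼ ln(0.916666) = 0.021753.
d = 0.390080 + 0.021753 = 0.411833.

0.412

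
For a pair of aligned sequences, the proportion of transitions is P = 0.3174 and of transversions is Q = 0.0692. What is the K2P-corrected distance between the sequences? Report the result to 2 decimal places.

Under the Kimura two-parameter model, d = −½ ln(1 − 2P − Q) − ¼ ln(1 − 2Q).
1 − 2P − Q = 0.296, giving −½ ln(0.296) = 0.608698.
1 − 2Q = 0.8616, giving −¼ ln(0.8616) = 0.037241.
d = 0.608698 + 0.037241 = 0.645939.

0.65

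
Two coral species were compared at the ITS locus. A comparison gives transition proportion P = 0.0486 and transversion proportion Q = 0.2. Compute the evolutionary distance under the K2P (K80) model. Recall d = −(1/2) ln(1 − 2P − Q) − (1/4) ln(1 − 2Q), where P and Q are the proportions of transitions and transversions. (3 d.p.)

0.304

Under the Kimura two-parameter model, d = −½ ln(1 − 2P − Q) − ¼ ln(1 − 2Q).
1 − 2P − Q = 0.7028, giving −½ ln(0.7028) = 0.176341.
1 − 2Q = 0.6, giving −¼ ln(0.6) = 0.127706.
d = 0.176341 + 0.127706 = 0.304047.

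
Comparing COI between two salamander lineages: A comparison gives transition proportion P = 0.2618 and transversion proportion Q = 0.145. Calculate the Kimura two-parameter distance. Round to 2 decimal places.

Under the Kimura two-parameter model, d = −½ ln(1 − 2P − Q) − ¼ ln(1 − 2Q).
1 − 2P − Q = 0.3314, giving −½ ln(0.3314) = 0.552215.
1 − 2Q = 0.71, giving −¼ ln(0.71) = 0.085623.
d = 0.552215 + 0.085623 = 0.637838.

0.64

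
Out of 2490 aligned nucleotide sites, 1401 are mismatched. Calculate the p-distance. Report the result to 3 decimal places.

0.563

p = 1401/2490 = 0.562650… ≈ 0.563 (to 3 d.p.).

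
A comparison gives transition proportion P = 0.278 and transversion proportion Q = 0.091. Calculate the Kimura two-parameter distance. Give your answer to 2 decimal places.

Under the Kimura two-parameter model, d = −½ ln(1 − 2P − Q) − ¼ ln(1 − 2Q).
1 − 2P − Q = 0.353, giving −½ ln(0.353) = 0.520644.
1 − 2Q = 0.818, giving −¼ ln(0.818) = 0.050223.
d = 0.520644 + 0.050223 = 0.570867.

0.57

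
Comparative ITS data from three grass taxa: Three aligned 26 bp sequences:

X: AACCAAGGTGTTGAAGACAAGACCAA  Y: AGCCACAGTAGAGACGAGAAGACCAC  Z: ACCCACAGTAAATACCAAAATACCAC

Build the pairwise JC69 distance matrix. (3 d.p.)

d(X,Y) = 0.464, d(X,Z) = 0.717, d(Y,Z) = 0.276

X–Y: 9/26 sites differ → p ≈ 0.346154, d = −0.75 ln(1 − 0.461539) = 0.464280 ≈ 0.464.
X–Z: 12/26 sites differ → p ≈ 0.461538, d = −0.75 ln(1 − 0.615384) = 0.716632 ≈ 0.717.
Y–Z: 6/26 sites differ → p ≈ 0.230769, d = −0.75 ln(1 − 0.307692) = 0.275793 ≈ 0.276.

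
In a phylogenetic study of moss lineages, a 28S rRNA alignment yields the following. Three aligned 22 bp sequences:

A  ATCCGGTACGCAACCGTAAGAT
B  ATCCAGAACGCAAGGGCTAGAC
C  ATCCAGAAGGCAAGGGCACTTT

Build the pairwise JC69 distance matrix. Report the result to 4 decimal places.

d(A,B) = 0.4141, d(A,C) = 0.5913, d(B,C) = 0.3390

A–B: 7/22 sites differ → p ≈ 0.318182, d = −0.75 ln(1 − 0.424243) = 0.414052 ≈ 0.4141.
A–C: 9/22 sites differ → p ≈ 0.409091, d = −0.75 ln(1 − 0.545455) = 0.591344 ≈ 0.5913.
B–C: 6/22 sites differ → p ≈ 0.272727, d = −0.75 ln(1 − 0.363636) = 0.338988 ≈ 0.3390.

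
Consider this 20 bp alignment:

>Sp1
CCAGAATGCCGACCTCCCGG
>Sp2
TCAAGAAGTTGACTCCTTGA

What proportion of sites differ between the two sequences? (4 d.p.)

The sequences differ at 11 of 20 positions.
p = 11/20 = 0.5500.

0.5500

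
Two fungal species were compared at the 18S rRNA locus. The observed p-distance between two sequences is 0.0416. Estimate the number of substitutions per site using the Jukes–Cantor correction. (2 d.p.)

d = −(3/4) ln(1 − 4p/3) = −0.75 ln(1 − 0.055467) = −0.75 ln(0.944533)
  = −0.75 × (-0.057065) = 0.042799 substitutions/site.

0.04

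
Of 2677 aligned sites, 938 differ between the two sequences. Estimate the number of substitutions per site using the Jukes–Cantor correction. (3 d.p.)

p = 938/2677 ≈ 0.350392.
d = −(3/4) ln(1 − 4p/3) = −0.75 ln(1 − 0.467189) = −0.75 ln(0.532811)
  = −0.75 × (-0.629589) = 0.472192 substitutions/site.

0.472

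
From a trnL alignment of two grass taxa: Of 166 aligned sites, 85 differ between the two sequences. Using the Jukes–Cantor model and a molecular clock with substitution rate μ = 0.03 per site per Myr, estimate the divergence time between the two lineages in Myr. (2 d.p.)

p = 85/166 ≈ 0.512048.
d = −(3/4) ln(1 − 4p/3) = −0.75 ln(1 − 0.682731) = −0.75 ln(0.317269)
  = −0.75 × (-1.148005) = 0.861004 substitutions/site.
Under a molecular clock d = 2μt, so t = d/(2μ) = 0.861004 / (2 × 0.03) = 14.35 Myr.

14.35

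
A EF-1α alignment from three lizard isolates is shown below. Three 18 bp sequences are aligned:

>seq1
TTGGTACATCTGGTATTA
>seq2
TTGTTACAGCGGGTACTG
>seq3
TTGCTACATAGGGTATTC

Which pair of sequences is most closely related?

seq1 and seq3

seq1–seq2: 5/18 differ, p = 0.278, d = 0.347.
seq1–seq3: 4/18 differ, p = 0.222, d = 0.264.
seq2–seq3: 5/18 differ, p = 0.278, d = 0.347.
The smallest distance is between seq1 and seq3.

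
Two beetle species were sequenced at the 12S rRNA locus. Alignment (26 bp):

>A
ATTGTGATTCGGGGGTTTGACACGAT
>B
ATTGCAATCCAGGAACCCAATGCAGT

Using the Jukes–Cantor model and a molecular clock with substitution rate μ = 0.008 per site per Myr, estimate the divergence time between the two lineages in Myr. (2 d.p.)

59.33

The sequences differ at 14 of 26 sites, so p = 14/26 ≈ 0.538462.
d = −(3/4) ln(1 − 4p/3) = −0.75 ln(1 − 0.717949) = −0.75 ln(0.282051)
  = −0.75 × (-1.265667) = 0.949250 substitutions/site.
Under a molecular clock d = 2μt, so t = d/(2μ) = 0.949250 / (2 × 0.008) = 59.33 Myr.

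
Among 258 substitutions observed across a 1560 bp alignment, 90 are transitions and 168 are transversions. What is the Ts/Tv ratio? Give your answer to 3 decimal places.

R = 90/168 = 0.535714… ≈ 0.536 (to 3 d.p.).

0.536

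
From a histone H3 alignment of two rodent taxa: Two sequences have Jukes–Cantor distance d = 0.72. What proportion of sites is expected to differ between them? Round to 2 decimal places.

0.46

p = (3/4)(1 − e^(−4d/3)) = 0.75 × (1 − e^(-0.96)) = 0.75 × (1 − 0.382893) = 0.462830.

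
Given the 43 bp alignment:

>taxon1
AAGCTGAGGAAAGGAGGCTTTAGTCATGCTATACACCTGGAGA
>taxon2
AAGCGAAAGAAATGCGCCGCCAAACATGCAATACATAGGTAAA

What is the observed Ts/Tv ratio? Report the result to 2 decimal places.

Transitions are A↔G and C↔T; transversions are all other mismatches.
Transitions: 7. Transversions: 10.
R = 7/10 = 0.70.

0.70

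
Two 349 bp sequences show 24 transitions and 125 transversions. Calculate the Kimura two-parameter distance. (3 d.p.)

P = 24/349 ≈ 0.068768 and Q = 125/349 ≈ 0.358166.
Under the Kimura two-parameter model, d = −½ ln(1 − 2P − Q) − ¼ ln(1 − 2Q).
1 − 2P − Q = 0.504298, giving −½ ln(0.504298) = 0.342294.
1 − 2Q = 0.283668, giving −¼ ln(0.283668) = 0.314988.
d = 0.342294 + 0.314988 = 0.657282.

0.657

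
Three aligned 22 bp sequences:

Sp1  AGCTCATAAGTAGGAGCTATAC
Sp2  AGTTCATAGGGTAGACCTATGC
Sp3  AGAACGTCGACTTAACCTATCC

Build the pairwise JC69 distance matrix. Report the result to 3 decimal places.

Sp1–Sp2: 7/22 sites differ → p ≈ 0.318182, d = −0.75 ln(1 − 0.424243) = 0.414052 ≈ 0.414.
Sp1–Sp3: 12/22 sites differ → p ≈ 0.545455, d = −0.75 ln(1 − 0.727273) = 0.974463 ≈ 0.974.
Sp2–Sp3: 9/22 sites differ → p ≈ 0.409091, d = −0.75 ln(1 − 0.545455) = 0.591344 ≈ 0.591.

d(Sp1,Sp2) = 0.414, d(Sp1,Sp3) = 0.974, d(Sp2,Sp3) = 0.591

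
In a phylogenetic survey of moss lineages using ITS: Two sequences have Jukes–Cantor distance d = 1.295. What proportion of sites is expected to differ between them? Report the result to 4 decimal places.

0.6166

p = (3/4)(1 − e^(−4d/3)) = 0.75 × (1 − e^(-1.726667)) = 0.75 × (1 − 0.177876) = 0.616593.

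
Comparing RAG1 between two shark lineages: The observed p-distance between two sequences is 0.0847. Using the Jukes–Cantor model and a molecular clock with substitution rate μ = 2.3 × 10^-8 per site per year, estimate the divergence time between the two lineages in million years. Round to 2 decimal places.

d = −(3/4) ln(1 − 4p/3) = −0.75 ln(1 − 0.112933) = −0.75 ln(0.887067)
  = −0.75 × (-0.119835) = 0.089876 substitutions/site.
Under a molecular clock d = 2μt, so t = d/(2μ) = 0.089876 / (2 × 2.3 × 10^-8) = 1.95 million years.

1.95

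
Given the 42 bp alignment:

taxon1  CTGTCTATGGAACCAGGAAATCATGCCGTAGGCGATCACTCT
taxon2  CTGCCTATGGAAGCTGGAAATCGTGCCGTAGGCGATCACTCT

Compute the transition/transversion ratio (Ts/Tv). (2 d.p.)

1.00

Transitions are A↔G and C↔T; transversions are all other mismatches.
Transitions: 2. Transversions: 2.
R = 2/2 = 1.00.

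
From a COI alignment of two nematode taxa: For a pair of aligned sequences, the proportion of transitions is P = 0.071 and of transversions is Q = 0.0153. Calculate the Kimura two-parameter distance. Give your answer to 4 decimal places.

0.0933

Under the Kimura two-parameter model, d = −½ ln(1 − 2P − Q) − ¼ ln(1 − 2Q).
1 − 2P − Q = 0.8427, giving −½ ln(0.8427) = 0.085572.
1 − 2Q = 0.9694, giving −¼ ln(0.9694) = 0.007769.
d = 0.085572 + 0.007769 = 0.093341.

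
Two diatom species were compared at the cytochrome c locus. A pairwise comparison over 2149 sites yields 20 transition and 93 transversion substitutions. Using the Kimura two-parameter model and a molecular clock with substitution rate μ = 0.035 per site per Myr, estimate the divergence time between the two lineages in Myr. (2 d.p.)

0.78

P = 20/2149 ≈ 0.009307 and Q = 93/2149 ≈ 0.043276.
Under the Kimura two-parameter model, d = −½ ln(1 − 2P − Q) − ¼ ln(1 − 2Q).
1 − 2P − Q = 0.93811, giving −½ ln(0.93811) = 0.031944.
1 − 2Q = 0.913448, giving −¼ ln(0.913448) = 0.022632.
d = 0.031944 + 0.022632 = 0.054576.
Under a molecular clock d = 2μt, so t = d/(2μ) = 0.054576 / (2 × 0.035) = 0.78 Myr.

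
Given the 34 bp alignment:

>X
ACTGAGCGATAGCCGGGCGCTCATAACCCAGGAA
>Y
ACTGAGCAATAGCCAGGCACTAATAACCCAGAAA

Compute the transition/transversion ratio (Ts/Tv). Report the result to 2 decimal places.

Transitions are A↔G and C↔T; transversions are all other mismatches.
Transitions: 4. Transversions: 1.
R = 4/1 = 4.00.

4.00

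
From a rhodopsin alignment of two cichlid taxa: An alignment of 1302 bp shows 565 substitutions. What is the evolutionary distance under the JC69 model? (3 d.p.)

0.648

p = 565/1302 ≈ 0.433948.
d = −(3/4) ln(1 − 4p/3) = −0.75 ln(1 − 0.578597) = −0.75 ln(0.421403)
  = −0.75 × (-0.864166) = 0.648125 substitutions/site.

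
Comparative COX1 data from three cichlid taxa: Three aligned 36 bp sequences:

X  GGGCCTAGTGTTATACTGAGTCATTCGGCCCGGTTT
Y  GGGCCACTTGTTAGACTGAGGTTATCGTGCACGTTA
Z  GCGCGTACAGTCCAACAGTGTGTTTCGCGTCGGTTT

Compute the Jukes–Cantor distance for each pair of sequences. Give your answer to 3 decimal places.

X–Y: 13/36 sites differ → p ≈ 0.361111, d = −0.75 ln(1 − 0.481481) = 0.492584 ≈ 0.493.
X–Z: 14/36 sites differ → p ≈ 0.388889, d = −0.75 ln(1 − 0.518519) = 0.548166 ≈ 0.548.
Y–Z: 19/36 sites differ → p ≈ 0.527778, d = −0.75 ln(1 − 0.703704) = 0.912297 ≈ 0.912.

d(X,Y) = 0.493, d(X,Z) = 0.548, d(Y,Z) = 0.912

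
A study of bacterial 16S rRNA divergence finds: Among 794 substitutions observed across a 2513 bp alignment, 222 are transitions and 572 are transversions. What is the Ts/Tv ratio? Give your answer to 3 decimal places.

0.388

R = 222/572 = 0.388111… ≈ 0.388 (to 3 d.p.).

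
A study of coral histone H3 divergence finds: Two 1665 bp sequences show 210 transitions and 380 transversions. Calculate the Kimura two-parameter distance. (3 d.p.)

0.480

P = 210/1665 ≈ 0.126126 and Q = 380/1665 ≈ 0.228228.
Under the Kimura two-parameter model, d = −½ ln(1 − 2P − Q) − ¼ ln(1 − 2Q).
1 − 2P − Q = 0.51952, giving −½ ln(0.51952) = 0.327425.
1 − 2Q = 0.543544, giving −¼ ln(0.543544) = 0.152411.
d = 0.327425 + 0.152411 = 0.479836.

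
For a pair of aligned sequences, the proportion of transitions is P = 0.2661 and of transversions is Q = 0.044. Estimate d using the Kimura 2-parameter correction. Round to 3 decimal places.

0.452

Under the Kimura two-parameter model, d = −½ ln(1 − 2P − Q) − ¼ ln(1 − 2Q).
1 − 2P − Q = 0.4238, giving −½ ln(0.4238) = 0.429247.
1 − 2Q = 0.912, giving −¼ ln(0.912) = 0.023029.
d = 0.429247 + 0.023029 = 0.452276.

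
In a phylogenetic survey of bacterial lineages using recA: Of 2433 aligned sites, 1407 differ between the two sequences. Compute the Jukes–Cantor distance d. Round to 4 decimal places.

p = 1407/2433 ≈ 0.578298.
d = −(3/4) ln(1 − 4p/3) = −0.75 ln(1 − 0.771064) = −0.75 ln(0.228936)
  = −0.75 × (-1.474313) = 1.105735 substitutions/site.

1.1057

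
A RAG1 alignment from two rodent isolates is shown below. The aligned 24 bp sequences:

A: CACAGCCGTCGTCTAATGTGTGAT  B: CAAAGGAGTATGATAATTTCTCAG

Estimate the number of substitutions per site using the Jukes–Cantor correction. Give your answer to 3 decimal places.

The sequences differ at 11 of 24 sites, so p = 11/24 ≈ 0.458333.
d = −(3/4) ln(1 − 4p/3) = −0.75 ln(1 − 0.611111) = −0.75 ln(0.388889)
  = −0.75 × (-0.944461) = 0.708346 substitutions/site.

0.708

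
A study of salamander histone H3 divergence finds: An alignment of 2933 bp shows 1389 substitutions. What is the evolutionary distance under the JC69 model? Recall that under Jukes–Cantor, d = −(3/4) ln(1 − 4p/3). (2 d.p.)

p = 1389/2933 ≈ 0.473577.
d = −(3/4) ln(1 − 4p/3) = −0.75 ln(1 − 0.631436) = −0.75 ln(0.368564)
  = −0.75 × (-0.998141) = 0.748606 substitutions/site.

0.75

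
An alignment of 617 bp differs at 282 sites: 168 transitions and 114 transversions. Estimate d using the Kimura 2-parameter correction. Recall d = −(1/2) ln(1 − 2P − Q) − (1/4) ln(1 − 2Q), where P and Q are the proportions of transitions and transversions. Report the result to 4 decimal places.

P = 168/617 ≈ 0.272285 and Q = 114/617 ≈ 0.184765.
Under the Kimura two-parameter model, d = −½ ln(1 − 2P − Q) − ¼ ln(1 − 2Q).
1 − 2P − Q = 0.270665, giving −½ ln(0.270665) = 0.653437.
1 − 2Q = 0.63047, giving −¼ ln(0.63047) = 0.115322.
d = 0.653437 + 0.115322 = 0.768759.

0.7688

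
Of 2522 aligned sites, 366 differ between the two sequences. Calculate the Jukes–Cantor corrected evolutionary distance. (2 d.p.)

p = 366/2522 ≈ 0.145123.
d = −(3/4) ln(1 − 4p/3) = −0.75 ln(1 − 0.193497) = −0.75 ln(0.806503)
  = −0.75 × (-0.215048) = 0.161286 substitutions/site.

0.16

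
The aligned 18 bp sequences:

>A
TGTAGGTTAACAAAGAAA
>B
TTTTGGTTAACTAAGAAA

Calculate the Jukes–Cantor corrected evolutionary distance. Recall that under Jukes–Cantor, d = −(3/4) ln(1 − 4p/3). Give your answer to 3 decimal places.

The sequences differ at 3 of 18 sites (2, 4, 12), so p = 3/18 ≈ 0.166667.
d = −(3/4) ln(1 − 4p/3) = −0.75 ln(1 − 0.222223) = −0.75 ln(0.777777)
  = −0.75 × (-0.251315) = 0.188486 substitutions/site.

0.188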